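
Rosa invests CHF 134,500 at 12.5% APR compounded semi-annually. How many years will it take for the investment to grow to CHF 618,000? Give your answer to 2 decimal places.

12.58 years

Periodic rate i = 0.125/2 = 0.0625.
n = ln(618000/134500) / ln(1+0.0625) = ln(4.59480) / 0.060625 = 25.1535 half-years
= 25.1535/2 years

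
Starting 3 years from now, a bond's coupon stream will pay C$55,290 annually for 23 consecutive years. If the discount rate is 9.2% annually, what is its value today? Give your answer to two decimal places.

C$437,408.03

Value one period before first payment (t=2): 55290 × [1 − (1+0.092)^(−23)] / 0.092 = 55290 × 9.433773 = 521,593.3283
PV₀ = 521,593.3283 / (1+0.092)^2 = 521,593.3283 / 1.192464 = 437,408.0294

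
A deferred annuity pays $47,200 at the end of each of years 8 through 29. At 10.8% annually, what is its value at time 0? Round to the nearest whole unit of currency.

PV at t=7 (ordinary 22-year annuity): 47200 × a(22|0.108) = 47200 × 8.289416 = 391,260.4390
Discount back 7 years: 391,260.4390 × (1+0.108)^(−7) = 391,260.4390 × 0.487777 = 190,848.0009

$190,848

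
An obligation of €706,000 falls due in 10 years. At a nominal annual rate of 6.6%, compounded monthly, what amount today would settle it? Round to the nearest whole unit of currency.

i = 0.066/12 = 0.0055 per month; n = 10·12 = 120.
Discount factor = (1+0.0055)^(−120) = 0.517787; PV = 706,000 × 0.517787 = 365,557.5089

€365,558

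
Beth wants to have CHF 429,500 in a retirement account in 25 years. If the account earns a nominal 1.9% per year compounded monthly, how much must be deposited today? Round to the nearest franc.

i = 0.019/12 = 0.00158333 per month; n = 25·12 = 300.
Discount factor = (1+0.00158333)^(−300) = 0.622119; PV = 429,500 × 0.622119 = 267,199.9853

CHF 267,200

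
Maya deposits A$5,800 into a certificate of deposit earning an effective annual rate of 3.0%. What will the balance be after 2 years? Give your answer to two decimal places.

FV = 5,800 × (1 + 0.03)^2 = 6,153.2200

A$6,153.22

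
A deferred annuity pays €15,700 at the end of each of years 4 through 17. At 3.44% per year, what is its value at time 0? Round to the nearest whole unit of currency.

€155,535

Value one period before first payment (t=3): 15700 × [1 − (1+0.0344)^(−14)] / 0.0344 = 15700 × 10.964606 = 172,144.3211
Discount back 3 years: 172,144.3211 × (1+0.0344)^(−3) = 172,144.3211 × 0.903513 = 155,534.6530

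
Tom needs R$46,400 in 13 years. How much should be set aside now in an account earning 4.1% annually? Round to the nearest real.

R$27,521

Discount factor = (1+0.041)^(−13) = 0.593117; PV = 46,400 × 0.593117 = 27,520.6379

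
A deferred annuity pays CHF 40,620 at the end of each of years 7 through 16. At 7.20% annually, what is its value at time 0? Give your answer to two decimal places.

Value one period before first payment (t=6): 40620 × [1 − (1+0.072)^(−10)] / 0.072 = 40620 × 6.959106 = 282,678.8717
Discount back 6 years: 282,678.8717 × (1+0.072)^(−6) = 282,678.8717 × 0.658918 = 186,262.1609

CHF 186,262.16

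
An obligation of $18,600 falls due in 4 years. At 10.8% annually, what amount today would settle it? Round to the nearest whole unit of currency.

PV = FV·(1+i)^(−n) = 18,600 × 0.663500 = 12,341.1009

$12,341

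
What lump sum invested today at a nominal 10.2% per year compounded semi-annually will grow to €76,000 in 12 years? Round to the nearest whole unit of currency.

€23,033

i = 0.102/2 = 0.051 per half-year; n = 12·2 = 24.
PV = 76,000 / (1 + 0.051)^24 = 76,000 / 3.299630 = 23,032.8886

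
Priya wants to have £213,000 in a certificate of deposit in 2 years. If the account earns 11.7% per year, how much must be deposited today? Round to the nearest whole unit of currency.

£170,716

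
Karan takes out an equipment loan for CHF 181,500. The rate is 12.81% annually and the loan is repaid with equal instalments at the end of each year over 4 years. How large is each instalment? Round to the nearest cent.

Annuity-PV factor = 2.986252; PMT = 181500 / 2.986252 = 60,778.5249

CHF 60,778.52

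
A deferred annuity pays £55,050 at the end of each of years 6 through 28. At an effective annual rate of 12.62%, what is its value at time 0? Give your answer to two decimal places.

£225,131.81

PV at t=5 (ordinary 23-year annuity): 55050 × a(23|0.1262) = 55050 × 7.408958 = 407,863.1528
Discount back 5 years: 407,863.1528 × (1+0.1262)^(−5) = 407,863.1528 × 0.551979 = 225,131.8069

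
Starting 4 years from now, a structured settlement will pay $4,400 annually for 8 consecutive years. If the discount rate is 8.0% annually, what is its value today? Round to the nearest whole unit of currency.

PV at t=3 (ordinary 8-year annuity): 4400 × a(8|0.08) = 4400 × 5.746639 = 25,285.2114
PV₀ = 25,285.2114 / (1+0.08)^3 = 25,285.2114 / 1.259712 = 20,072.2160

$20,072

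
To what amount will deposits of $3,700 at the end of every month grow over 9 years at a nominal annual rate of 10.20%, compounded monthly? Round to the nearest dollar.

Periodic rate i = 0.102/12 = 0.0085; n = 9 × 12 = 108 periods.
FV = PMT · [(1+i)^n − 1] / i = 3700 · 175.832968 = 650,581.9802

$650,582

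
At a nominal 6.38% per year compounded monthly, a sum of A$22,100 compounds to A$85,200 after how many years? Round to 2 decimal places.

21.21 years

Periodic rate i = 0.0638/12 = 0.00531667.
(1+i)^n = 85200/22100 = 3.85520, so n = ln 3.85520 / ln 1.00532 = 254.4842 months
= 254.4842/12 years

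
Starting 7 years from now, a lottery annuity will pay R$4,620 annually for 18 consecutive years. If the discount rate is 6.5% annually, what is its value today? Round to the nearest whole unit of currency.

Value one period before first payment (t=6): 4620 × [1 − (1+0.065)^(−18)] / 0.065 = 4620 × 10.432466 = 48,197.9947
Discount back 6 years: 48,197.9947 × (1+0.065)^(−6) = 48,197.9947 × 0.685334 = 33,031.7302

R$33,032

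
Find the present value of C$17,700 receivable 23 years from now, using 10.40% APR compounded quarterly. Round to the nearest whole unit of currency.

C$1,669

With 4 periods per year: i = 0.026, n = 92.
PV = 17,700 / (1 + 0.026)^92 = 17,700 / 10.606136 = 1,668.8453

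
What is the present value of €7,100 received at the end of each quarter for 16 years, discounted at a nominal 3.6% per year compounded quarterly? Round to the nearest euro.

€344,277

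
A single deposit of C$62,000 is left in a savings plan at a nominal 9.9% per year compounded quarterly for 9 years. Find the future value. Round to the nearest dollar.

C$149,499

i = 0.099/4 = 0.02475 per quarter; n = 9·4 = 36.
FV = PV·(1+i)^n = 62,000 × 2.411267 = 149,498.5778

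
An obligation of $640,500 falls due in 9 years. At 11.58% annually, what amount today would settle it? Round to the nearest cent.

$238,914.18

PV = 640,500 / (1 + 0.1158)^9 = 640,500 / 2.680879 = 238,914.1765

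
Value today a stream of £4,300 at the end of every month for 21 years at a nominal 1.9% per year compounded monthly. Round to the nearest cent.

£892,944.90

With 12 periods per year: i = 0.00158333, n = 252.
Annuity factor a(252|0.00158333) = 207.661604; PV = 4300 × 207.661604 = 892,944.8968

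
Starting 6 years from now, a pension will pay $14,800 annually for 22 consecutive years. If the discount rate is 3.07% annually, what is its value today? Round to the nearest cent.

PV at t=5 (ordinary 22-year annuity): 14800 × a(22|0.0307) = 14800 × 15.825730 = 234,220.7973
Discount back 5 years: 234,220.7973 × (1+0.0307)^(−5) = 234,220.7973 × 0.859684 = 201,355.7680

$201,355.77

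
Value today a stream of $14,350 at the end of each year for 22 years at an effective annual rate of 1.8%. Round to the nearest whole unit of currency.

$258,793

PV = PMT · [1 − (1+i)^(−n)] / i = 14350 · 18.034385 = 258,793.4245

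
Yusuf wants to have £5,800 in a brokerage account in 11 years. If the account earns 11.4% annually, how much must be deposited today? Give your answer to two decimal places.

PV = FV·(1+i)^(−n) = 5,800 × 0.304974 = 1,768.8495

£1,768.85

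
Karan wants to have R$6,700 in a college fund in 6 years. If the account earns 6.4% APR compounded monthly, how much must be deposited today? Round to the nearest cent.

i = 0.064/12 = 0.00533333 per month; n = 6·12 = 72.
PV = FV·(1+i)^(−n) = 6,700 × 0.681827 = 4,568.2395

R$4,568.24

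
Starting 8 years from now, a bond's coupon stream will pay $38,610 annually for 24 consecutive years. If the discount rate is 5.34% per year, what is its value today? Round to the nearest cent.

$358,214.98

PV at t=7 (ordinary 24-year annuity): 38610 × a(24|0.0534) = 38610 × 13.353562 = 515,581.0477
PV₀ = 515,581.0477 / (1+0.0534)^7 = 515,581.0477 / 1.439306 = 358,214.9826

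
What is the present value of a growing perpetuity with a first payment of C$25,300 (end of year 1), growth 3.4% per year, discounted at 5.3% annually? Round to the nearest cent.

PV = D₁/(r − g) = 25300/(0.053 − 0.034) = 1,331,578.9474

C$1,331,578.95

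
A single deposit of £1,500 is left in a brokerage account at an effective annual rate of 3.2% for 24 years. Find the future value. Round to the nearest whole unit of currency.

FV = 1,500 × (1 + 0.032)^24 = 3,194.5081

£3,195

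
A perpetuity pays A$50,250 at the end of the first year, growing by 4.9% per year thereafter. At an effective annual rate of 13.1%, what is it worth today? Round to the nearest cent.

A$612,804.88

PV = D₁/(r − g) = 50250/(0.131 − 0.049) = 612,804.8780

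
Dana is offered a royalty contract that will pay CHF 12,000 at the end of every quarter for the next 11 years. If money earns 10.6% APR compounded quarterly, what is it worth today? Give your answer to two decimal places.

CHF 309,564.76

With 4 periods per year: i = 0.0265, n = 44.
PV = PMT · [1 − (1+i)^(−n)] / i = 12000 · 25.797063 = 309,564.7582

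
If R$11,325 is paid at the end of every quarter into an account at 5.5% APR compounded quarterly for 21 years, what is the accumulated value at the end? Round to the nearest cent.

Periodic rate i = 0.055/4 = 0.01375; n = 21 × 4 = 84 periods.
FV = PMT · [(1+i)^n − 1] / i = 11325 · 156.301554 = 1,770,115.0988

R$1,770,115.10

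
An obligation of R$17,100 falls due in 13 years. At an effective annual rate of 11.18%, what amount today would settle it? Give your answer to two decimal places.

R$4,311.71

Discount factor = (1+0.1118)^(−13) = 0.252147; PV = 17,100 × 0.252147 = 4,311.7086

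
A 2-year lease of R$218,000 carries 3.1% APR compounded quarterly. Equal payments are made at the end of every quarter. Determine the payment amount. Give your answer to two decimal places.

i = 0.031/4 = 0.00775 per quarter; n = 2·4 = 8.
PMT = 218000 / ( [1 − (1+0.00775)^(−8)] / 0.00775 ) = 218000 / 7.728057 = 28,208.9028

R$28,208.90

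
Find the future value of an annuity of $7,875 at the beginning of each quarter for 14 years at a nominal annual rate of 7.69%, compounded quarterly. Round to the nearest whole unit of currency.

$795,271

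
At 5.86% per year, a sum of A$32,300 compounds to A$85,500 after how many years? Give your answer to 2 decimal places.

17.09 years

(1+i)^n = 85500/32300 = 2.64706, so n = ln 2.64706 / ln 1.0586 = 17.0939 years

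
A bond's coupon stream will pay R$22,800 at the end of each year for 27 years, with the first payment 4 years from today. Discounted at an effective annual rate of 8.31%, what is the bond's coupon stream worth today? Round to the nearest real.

R$190,918

Value one period before first payment (t=3): 22800 × [1 − (1+0.0831)^(−27)] / 0.0831 = 22800 × 10.639421 = 242,578.7956
PV₀ = 242,578.7956 / (1+0.0831)^3 = 242,578.7956 / 1.270591 = 190,918.1282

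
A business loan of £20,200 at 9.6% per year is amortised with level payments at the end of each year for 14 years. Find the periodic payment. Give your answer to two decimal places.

£2,682.57

PMT = 20200 / ( [1 − (1+0.096)^(−14)] / 0.096 ) = 20200 / 7.530104 = 2,682.5659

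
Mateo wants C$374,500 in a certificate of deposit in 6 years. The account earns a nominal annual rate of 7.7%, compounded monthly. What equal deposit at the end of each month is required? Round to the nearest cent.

i = 0.077/12 = 0.00641667 per month; n = 6·12 = 72.
PMT = 374500 / ( [(1+0.00641667)^72 − 1] / 0.00641667 ) = 374500 / 91.153925 = 4,108.4353

C$4,108.44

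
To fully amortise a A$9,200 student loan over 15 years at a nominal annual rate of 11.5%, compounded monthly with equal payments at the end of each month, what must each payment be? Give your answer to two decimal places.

A$107.47

i = 0.115/12 = 0.00958333 per month; n = 15·12 = 180.
PMT = 9200 / ( [1 − (1+0.00958333)^(−180)] / 0.00958333 ) = 9200 / 85.602527 = 107.4735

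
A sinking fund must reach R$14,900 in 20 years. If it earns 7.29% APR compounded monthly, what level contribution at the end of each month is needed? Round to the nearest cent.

With 12 periods per year: i = 0.006075, n = 240.
FV-annuity factor = 539.661414; PMT = 14900 / 539.661414 = 27.6099

R$27.61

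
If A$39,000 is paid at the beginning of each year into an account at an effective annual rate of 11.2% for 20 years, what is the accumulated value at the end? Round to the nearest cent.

Accumulation factor s(20|0.112) × (1+i) = 73.053163; FV = 39000 × 73.053163 = 2,849,073.3687
(Beginning-of-period payments → annuity-due factor ×(1+i).)

A$2,849,073.37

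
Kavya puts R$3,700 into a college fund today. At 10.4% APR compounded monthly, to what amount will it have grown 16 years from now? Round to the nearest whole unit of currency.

With 12 periods per year: i = 0.00866667, n = 192.
3,700 × (1+0.00866667)^192 = 3,700 × 5.242669 = 19,397.8754

R$19,398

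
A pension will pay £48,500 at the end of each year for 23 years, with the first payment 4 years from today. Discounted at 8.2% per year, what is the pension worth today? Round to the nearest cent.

Value one period before first payment (t=3): 48500 × [1 − (1+0.082)^(−23)] / 0.082 = 48500 × 10.204636 = 494,924.8386
PV₀ = 494,924.8386 / (1+0.082)^3 = 494,924.8386 / 1.266723 = 390,712.6458

£390,712.65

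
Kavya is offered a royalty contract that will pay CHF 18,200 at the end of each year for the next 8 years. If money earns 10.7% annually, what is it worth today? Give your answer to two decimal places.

CHF 94,669.96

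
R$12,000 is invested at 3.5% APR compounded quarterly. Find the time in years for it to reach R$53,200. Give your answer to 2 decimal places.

42.73 years

Periodic rate i = 0.035/4 = 0.00875.
n = ln(53200/12000) / ln(1+0.00875) = ln(4.43333) / 0.008712 = 170.9323 quarters
= 170.9323/4 years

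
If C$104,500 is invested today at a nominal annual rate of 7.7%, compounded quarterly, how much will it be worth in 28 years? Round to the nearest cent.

Periodic rate i = 0.077/4 = 0.01925; n = 28 × 4 = 112 periods.
FV = PV·(1+i)^n = 104,500 × 8.461369 = 884,213.0989

C$884,213.10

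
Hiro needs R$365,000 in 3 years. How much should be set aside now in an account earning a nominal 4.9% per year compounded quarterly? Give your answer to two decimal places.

R$315,383.84

i = 0.049/4 = 0.01225 per quarter; n = 3·4 = 12.
PV = 365,000 / (1 + 0.01225)^12 = 365,000 / 1.157320 = 315,383.8418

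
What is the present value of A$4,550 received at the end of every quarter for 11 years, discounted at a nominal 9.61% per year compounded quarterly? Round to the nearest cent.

A$122,753.97

Periodic rate i = 0.0961/4 = 0.024025; n = 11 × 4 = 44 periods.
PV = 4550 × [1 − (1+0.024025)^(−44)] / 0.024025 = 4550 × 26.978895 = 122,753.9737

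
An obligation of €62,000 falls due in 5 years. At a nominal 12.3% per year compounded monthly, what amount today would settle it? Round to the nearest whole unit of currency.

With 12 periods per year: i = 0.01025, n = 60.
Discount factor = (1+0.01025)^(−60) = 0.542336; PV = 62,000 × 0.542336 = 33,624.8335

€33,625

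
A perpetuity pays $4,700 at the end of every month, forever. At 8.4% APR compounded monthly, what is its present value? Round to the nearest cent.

$671,428.57

Periodic rate i = 0.084/12 = 0.007.
PV = C/r = 4700/0.007 = 671,428.5714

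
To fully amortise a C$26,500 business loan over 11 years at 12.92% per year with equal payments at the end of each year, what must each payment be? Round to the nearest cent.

Annuity-PV factor = 5.706374; PMT = 26500 / 5.706374 = 4,643.9300

C$4,643.93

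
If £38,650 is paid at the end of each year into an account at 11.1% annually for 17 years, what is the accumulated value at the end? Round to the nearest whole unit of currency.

£1,736,127

FV = 38650 × [(1+0.111)^17 − 1] / 0.111 = 38650 × 44.919203 = 1,736,127.2042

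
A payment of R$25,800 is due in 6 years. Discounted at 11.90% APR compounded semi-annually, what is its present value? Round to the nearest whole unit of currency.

R$12,895

Periodic rate i = 0.119/2 = 0.0595; n = 6 × 2 = 12 periods.
PV = 25,800 / (1 + 0.0595)^12 = 25,800 / 2.000836 = 12,894.6089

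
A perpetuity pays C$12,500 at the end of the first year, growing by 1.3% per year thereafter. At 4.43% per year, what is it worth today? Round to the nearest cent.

C$399,361.02

PV = D₁/(r − g) = 12500/(0.0443 − 0.013) = 399,361.0224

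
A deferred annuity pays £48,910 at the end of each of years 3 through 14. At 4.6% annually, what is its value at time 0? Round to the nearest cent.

£405,303.81

PV at t=2 (ordinary 12-year annuity): 48910 × a(12|0.046) = 48910 × 9.066641 = 443,449.3883
PV₀ = 443,449.3883 / (1+0.046)^2 = 443,449.3883 / 1.094116 = 405,303.8145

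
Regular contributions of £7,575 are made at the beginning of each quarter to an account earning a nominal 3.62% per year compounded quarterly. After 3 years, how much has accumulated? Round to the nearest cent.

i = 0.0362/4 = 0.00905 per quarter; n = 3·4 = 12.
FV = PMT · [(1+i)^n − 1] / i × (1+i) = 7575 · 12.729863 = 96,428.7109
(annuity-due: payments at period start, so ×(1+i).)

£96,428.71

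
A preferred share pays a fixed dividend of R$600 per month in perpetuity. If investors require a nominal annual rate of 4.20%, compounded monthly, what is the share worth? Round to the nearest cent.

Periodic rate i = 0.042/12 = 0.0035.
PV = C/r = 600/0.0035 = 171,428.5714

R$171,428.57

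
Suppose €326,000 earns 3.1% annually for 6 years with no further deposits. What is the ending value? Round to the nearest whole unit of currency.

€391,534

326,000 × (1+0.031)^6 = 326,000 × 1.201025 = 391,534.0996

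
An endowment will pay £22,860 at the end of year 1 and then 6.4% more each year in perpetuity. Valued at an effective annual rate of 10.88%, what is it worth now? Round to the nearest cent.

PV = D₁/(r − g) = 22860/(0.1088 − 0.064) = 510,267.8571

£510,267.86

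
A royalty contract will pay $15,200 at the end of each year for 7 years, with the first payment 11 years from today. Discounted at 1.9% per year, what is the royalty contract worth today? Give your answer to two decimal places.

$81,810.81

Value one period before first payment (t=10): 15200 × [1 − (1+0.019)^(−7)] / 0.019 = 15200 × 6.496942 = 98,753.5124
PV₀ = 98,753.5124 / (1+0.019)^10 = 98,753.5124 / 1.207096 = 81,810.8135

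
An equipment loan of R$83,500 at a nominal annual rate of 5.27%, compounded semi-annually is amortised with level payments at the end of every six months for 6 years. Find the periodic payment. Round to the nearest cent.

R$8,206.86

i = 0.0527/2 = 0.02635 per half-year; n = 6·2 = 12.
Annuity-PV factor = 10.174419; PMT = 83500 / 10.174419 = 8,206.8570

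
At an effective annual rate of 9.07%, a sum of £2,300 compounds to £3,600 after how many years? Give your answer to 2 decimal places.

n = ln(3600/2300) / ln(1+0.0907) = ln(1.56522) / 0.086820 = 5.1604 years

5.16 years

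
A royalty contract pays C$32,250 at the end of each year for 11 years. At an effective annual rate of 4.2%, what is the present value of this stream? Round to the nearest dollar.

Annuity factor a(11|0.042) = 8.666737; PV = 32250 × 8.666737 = 279,502.2762

C$279,502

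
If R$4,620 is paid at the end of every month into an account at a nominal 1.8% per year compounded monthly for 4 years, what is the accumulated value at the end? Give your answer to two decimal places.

With 12 periods per year: i = 0.0015, n = 48.
FV = PMT · [(1+i)^n − 1] / i = 4620 · 49.731581 = 229,759.9064

R$229,759.91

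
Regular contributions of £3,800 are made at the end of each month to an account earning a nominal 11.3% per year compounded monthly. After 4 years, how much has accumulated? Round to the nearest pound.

With 12 periods per year: i = 0.00941667, n = 48.
Accumulation factor s(48|0.00941667) = 60.332601; FV = 3800 × 60.332601 = 229,263.8853

£229,264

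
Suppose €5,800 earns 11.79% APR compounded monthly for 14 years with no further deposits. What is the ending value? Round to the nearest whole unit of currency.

€29,976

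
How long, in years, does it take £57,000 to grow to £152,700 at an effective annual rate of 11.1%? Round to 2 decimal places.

n = ln(152700/57000) / ln(1+0.111) = ln(2.67895) / 0.105261 = 9.3618 years

9.36 years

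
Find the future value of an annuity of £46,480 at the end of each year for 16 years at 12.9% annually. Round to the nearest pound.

£2,150,301

FV = 46480 × [(1+0.129)^16 − 1] / 0.129 = 46480 × 46.262935 = 2,150,301.2264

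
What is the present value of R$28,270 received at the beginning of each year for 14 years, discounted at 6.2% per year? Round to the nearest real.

PV = PMT · [1 − (1+i)^(−n)] / i × (1+i) = 28270 · 9.750167 = 275,637.2149
(Beginning-of-period payments → annuity-due factor ×(1+i).)

R$275,637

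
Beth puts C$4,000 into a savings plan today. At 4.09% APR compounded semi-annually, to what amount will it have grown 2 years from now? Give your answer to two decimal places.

i = 0.0409/2 = 0.02045 per half-year; n = 2·2 = 4.
4,000 × (1+0.02045)^4 = 4,000 × 1.084344 = 4,337.3744

C$4,337.37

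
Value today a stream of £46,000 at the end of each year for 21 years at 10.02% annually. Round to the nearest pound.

£397,282

PV = PMT · [1 − (1+i)^(−n)] / i = 46000 · 8.636570 = 397,282.2373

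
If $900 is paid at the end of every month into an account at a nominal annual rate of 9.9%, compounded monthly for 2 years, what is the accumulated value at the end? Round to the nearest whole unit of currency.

$23,779

Periodic rate i = 0.099/12 = 0.00825; n = 2 × 12 = 24 periods.
FV = 900 × [(1+0.00825)^24 − 1] / 0.00825 = 900 × 26.420927 = 23,778.8346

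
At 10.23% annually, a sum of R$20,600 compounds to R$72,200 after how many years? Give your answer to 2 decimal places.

(1+i)^n = 72200/20600 = 3.50485, so n = ln 3.50485 / ln 1.1023 = 12.8764 years

12.88 years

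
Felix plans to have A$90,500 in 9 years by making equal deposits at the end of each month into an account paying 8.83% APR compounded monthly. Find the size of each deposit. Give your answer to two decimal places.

A$551.56

i = 0.0883/12 = 0.00735833 per month; n = 9·12 = 108.
FV-annuity factor = 164.078594; PMT = 90500 / 164.078594 = 551.5649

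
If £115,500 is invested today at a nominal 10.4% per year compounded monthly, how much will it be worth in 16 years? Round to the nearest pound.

Periodic rate i = 0.104/12 = 0.00866667; n = 16 × 12 = 192 periods.
115,500 × (1+0.00866667)^192 = 115,500 × 5.242669 = 605,528.2733

£605,528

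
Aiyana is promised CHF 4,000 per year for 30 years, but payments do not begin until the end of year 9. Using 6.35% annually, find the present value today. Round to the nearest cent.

CHF 32,422.39

Value one period before first payment (t=8): 4000 × [1 − (1+0.0635)^(−30)] / 0.0635 = 4000 × 13.264318 = 53,057.2731
Discount back 8 years: 53,057.2731 × (1+0.0635)^(−8) = 53,057.2731 × 0.611083 = 32,422.3860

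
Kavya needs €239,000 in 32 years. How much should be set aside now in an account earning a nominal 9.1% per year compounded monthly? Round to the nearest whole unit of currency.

€13,137

With 12 periods per year: i = 0.00758333, n = 384.
PV = 239,000 / (1 + 0.00758333)^384 = 239,000 / 18.192586 = 13,137.2194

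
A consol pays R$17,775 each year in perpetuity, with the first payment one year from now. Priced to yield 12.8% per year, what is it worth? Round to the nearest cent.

PV = C/r = 17775/0.128 = 138,867.1875

R$138,867.19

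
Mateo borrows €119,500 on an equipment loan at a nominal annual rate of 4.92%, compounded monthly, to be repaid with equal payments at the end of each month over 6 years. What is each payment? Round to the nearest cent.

Periodic rate i = 0.0492/12 = 0.0041; n = 6 × 12 = 72 periods.
Annuity-PV factor = 62.236079; PMT = 119500 / 62.236079 = 1,920.1081

€1,920.11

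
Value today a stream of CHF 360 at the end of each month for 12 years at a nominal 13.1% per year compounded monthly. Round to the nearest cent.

Periodic rate i = 0.131/12 = 0.0109167; n = 12 × 12 = 144 periods.
Annuity factor a(144|0.0109167) = 72.420846; PV = 360 × 72.420846 = 26,071.5045

CHF 26,071.50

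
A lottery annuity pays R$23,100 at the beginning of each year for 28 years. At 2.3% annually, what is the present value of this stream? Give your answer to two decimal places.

R$483,894.66

PV = 23100 × [1 − (1+0.023)^(−28)] / 0.023 × (1+i) = 23100 × 20.947821 = 483,894.6551
(annuity-due: payments at period start, so ×(1+i).)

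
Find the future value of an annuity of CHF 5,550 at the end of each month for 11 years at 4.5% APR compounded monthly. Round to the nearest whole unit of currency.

CHF 945,691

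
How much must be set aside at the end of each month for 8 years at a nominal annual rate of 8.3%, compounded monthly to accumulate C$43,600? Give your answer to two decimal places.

C$321.46

Periodic rate i = 0.083/12 = 0.00691667; n = 8 × 12 = 96 periods.
PMT = 43600 / ( [(1+0.00691667)^96 − 1] / 0.00691667 ) = 43600 / 135.630622 = 321.4613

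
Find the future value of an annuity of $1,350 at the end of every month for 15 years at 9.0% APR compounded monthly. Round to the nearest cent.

i = 0.09/12 = 0.0075 per month; n = 15·12 = 180.
FV = 1350 × [(1+0.0075)^180 − 1] / 0.0075 = 1350 × 378.405769 = 510,847.7881

$510,847.79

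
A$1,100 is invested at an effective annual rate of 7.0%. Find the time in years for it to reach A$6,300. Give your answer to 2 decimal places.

25.79 years

(1+i)^n = 6300/1100 = 5.72727, so n = ln 5.72727 / ln 1.07 = 25.7948 years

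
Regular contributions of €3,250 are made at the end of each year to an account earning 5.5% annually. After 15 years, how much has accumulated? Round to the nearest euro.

Accumulation factor s(15|0.055) = 22.408663; FV = 3250 × 22.408663 = 72,828.1564

€72,828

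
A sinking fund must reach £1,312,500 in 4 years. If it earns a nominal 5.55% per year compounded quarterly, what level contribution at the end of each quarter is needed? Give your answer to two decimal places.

Periodic rate i = 0.0555/4 = 0.013875; n = 4 × 4 = 16 periods.
PMT = 1.3125e+06 / ( [(1+0.013875)^16 − 1] / 0.013875 ) = 1.3125e+06 / 17.777836 = 73,827.8818

£73,827.88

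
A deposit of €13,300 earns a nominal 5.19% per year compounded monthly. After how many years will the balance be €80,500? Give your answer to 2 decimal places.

34.77 years

Periodic rate i = 0.0519/12 = 0.004325.
(1+i)^n = 80500/13300 = 6.05263, so n = ln 6.05263 / ln 1.00432 = 417.1986 months
= 417.1986/12 years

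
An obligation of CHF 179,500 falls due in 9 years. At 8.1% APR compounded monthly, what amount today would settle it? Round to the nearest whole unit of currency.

i = 0.081/12 = 0.00675 per month; n = 9·12 = 108.
PV = 179,500 / (1 + 0.00675)^108 = 179,500 / 2.067935 = 86,801.5577

CHF 86,802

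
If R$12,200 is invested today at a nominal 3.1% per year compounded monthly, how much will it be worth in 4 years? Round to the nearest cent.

i = 0.031/12 = 0.00258333 per month; n = 4·12 = 48.
FV = PV·(1+i)^n = 12,200 × 1.131835 = 13,808.3856

R$13,808.39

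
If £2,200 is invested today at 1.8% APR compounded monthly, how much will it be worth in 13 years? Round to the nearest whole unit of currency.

i = 0.018/12 = 0.0015 per month; n = 13·12 = 156.
FV = 2,200 × (1 + 0.0015)^156 = 2,779.5305

£2,780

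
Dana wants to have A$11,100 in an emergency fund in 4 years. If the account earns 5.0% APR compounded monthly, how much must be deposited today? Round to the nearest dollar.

A$9,092

With 12 periods per year: i = 0.00416667, n = 48.
PV = 11,100 / (1 + 0.00416667)^48 = 11,100 / 1.220895 = 9,091.6883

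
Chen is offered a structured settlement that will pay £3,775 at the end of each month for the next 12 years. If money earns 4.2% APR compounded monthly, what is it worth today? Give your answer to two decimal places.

With 12 periods per year: i = 0.0035, n = 144.
Annuity factor a(144|0.0035) = 112.959657; PV = 3775 × 112.959657 = 426,422.7043

£426,422.70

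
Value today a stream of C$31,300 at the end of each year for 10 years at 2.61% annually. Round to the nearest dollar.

C$272,389

Annuity factor a(10|0.0261) = 8.702526; PV = 31300 × 8.702526 = 272,389.0522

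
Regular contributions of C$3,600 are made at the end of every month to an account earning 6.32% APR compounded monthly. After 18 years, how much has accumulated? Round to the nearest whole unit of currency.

Periodic rate i = 0.0632/12 = 0.00526667; n = 18 × 12 = 216 periods.
FV = PMT · [(1+i)^n − 1] / i = 3600 · 400.628229 = 1,442,261.6246

C$1,442,262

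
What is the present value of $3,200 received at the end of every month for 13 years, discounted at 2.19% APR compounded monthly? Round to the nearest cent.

$434,086.39

Periodic rate i = 0.0219/12 = 0.001825; n = 13 × 12 = 156 periods.
Annuity factor a(156|0.001825) = 135.651998; PV = 3200 × 135.651998 = 434,086.3934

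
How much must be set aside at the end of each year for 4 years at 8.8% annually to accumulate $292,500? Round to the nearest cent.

PMT = 292500 / ( [(1+0.088)^4 − 1] / 0.088 ) = 292500 / 4.559657 = 64,149.5555

$64,149.56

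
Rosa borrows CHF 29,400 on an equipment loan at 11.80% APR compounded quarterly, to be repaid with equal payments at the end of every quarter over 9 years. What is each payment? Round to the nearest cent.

Periodic rate i = 0.118/4 = 0.0295; n = 9 × 4 = 36 periods.
PMT = 29400 / ( [1 − (1+0.0295)^(−36)] / 0.0295 ) = 29400 / 21.996047 = 1,336.6038

CHF 1,336.60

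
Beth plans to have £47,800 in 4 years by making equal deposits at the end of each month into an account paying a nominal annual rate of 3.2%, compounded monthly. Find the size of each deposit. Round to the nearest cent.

£934.78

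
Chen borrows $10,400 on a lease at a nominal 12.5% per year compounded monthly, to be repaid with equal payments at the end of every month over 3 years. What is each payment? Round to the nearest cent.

Periodic rate i = 0.125/12 = 0.0104167; n = 3 × 12 = 36 periods.
PMT = 10400 / ( [1 − (1+0.0104167)^(−36)] / 0.0104167 ) = 10400 / 29.892126 = 347.9177

$347.92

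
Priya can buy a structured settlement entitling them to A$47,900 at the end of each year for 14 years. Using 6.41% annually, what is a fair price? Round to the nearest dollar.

PV = 47900 × [1 − (1+0.0641)^(−14)] / 0.0641 = 47900 × 9.063484 = 434,140.8993

A$434,141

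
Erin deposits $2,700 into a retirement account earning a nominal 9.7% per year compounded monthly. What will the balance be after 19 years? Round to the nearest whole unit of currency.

$16,926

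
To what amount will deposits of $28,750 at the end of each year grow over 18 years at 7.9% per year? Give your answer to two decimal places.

$1,066,275.91

Accumulation factor s(18|0.079) = 37.087858; FV = 28750 × 37.087858 = 1,066,275.9109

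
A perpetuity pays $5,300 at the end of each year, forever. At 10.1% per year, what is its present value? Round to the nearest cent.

$52,475.25

PV = C/r = 5300/0.101 = 52,475.2475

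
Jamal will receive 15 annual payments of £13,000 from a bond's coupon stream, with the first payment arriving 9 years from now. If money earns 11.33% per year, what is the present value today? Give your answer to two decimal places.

£38,900.84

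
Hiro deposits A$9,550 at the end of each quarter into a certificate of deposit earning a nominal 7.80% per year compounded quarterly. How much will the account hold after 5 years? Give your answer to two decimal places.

A$230,888.11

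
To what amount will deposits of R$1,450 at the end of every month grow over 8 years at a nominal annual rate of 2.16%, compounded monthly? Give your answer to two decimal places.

R$151,801.90

i = 0.0216/12 = 0.0018 per month; n = 8·12 = 96.
FV = PMT · [(1+i)^n − 1] / i = 1450 · 104.690964 = 151,801.8985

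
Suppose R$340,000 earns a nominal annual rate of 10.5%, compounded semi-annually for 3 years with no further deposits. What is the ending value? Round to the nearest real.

R$462,180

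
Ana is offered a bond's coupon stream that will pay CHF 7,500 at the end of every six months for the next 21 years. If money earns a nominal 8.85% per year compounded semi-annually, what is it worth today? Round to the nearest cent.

i = 0.0885/2 = 0.04425 per half-year; n = 21·2 = 42.
PV = 7500 × [1 − (1+0.04425)^(−42)] / 0.04425 = 7500 × 18.931976 = 141,989.8177

CHF 141,989.82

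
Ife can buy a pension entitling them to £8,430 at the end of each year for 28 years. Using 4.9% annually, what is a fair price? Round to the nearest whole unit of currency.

Annuity factor a(28|0.049) = 15.061409; PV = 8430 × 15.061409 = 126,967.6752

£126,968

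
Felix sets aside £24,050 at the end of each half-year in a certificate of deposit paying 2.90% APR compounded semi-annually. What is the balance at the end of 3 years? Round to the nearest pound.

Periodic rate i = 0.029/2 = 0.0145; n = 3 × 2 = 6 periods.
FV = 24050 × [(1+0.0145)^6 − 1] / 0.0145 = 24050 × 6.221751 = 149,633.1114

£149,633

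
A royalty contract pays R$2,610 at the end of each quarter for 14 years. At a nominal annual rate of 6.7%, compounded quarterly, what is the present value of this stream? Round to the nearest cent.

Periodic rate i = 0.067/4 = 0.01675; n = 14 × 4 = 56 periods.
PV = 2610 × [1 − (1+0.01675)^(−56)] / 0.01675 = 2610 × 36.151485 = 94,355.3762

R$94,355.38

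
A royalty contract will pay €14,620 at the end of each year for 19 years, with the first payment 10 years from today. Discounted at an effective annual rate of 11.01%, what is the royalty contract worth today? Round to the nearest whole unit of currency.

PV at t=9 (ordinary 19-year annuity): 14620 × a(19|0.1101) = 14620 × 7.834313 = 114,537.6500
Discount back 9 years: 114,537.6500 × (1+0.1101)^(−9) = 114,537.6500 × 0.390608 = 44,739.3164

€44,739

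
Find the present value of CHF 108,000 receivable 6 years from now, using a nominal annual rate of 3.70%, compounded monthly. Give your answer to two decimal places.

i = 0.037/12 = 0.00308333 per month; n = 6·12 = 72.
PV = FV·(1+i)^(−n) = 108,000 × 0.801189 = 86,528.4079

CHF 86,528.41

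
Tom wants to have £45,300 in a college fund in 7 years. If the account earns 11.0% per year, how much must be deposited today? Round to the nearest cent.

£21,819.13

PV = FV·(1+i)^(−n) = 45,300 × 0.481658 = 21,819.1260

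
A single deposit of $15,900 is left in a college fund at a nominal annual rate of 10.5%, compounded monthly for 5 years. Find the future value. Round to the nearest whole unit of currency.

With 12 periods per year: i = 0.00875, n = 60.
FV = 15,900 × (1 + 0.00875)^60 = 26,816.9874

$26,817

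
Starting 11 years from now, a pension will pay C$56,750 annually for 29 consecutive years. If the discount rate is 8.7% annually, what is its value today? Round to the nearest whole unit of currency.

Value one period before first payment (t=10): 56750 × [1 − (1+0.087)^(−29)] / 0.087 = 56750 × 10.471375 = 594,250.5066
Discount back 10 years: 594,250.5066 × (1+0.087)^(−10) = 594,250.5066 × 0.434215 = 258,032.3275

C$258,032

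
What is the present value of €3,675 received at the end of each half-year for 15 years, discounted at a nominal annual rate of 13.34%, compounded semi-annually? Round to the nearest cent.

With 2 periods per year: i = 0.0667, n = 30.
PV = 3675 × [1 − (1+0.0667)^(−30)] / 0.0667 = 3675 × 12.831750 = 47,156.6805

€47,156.68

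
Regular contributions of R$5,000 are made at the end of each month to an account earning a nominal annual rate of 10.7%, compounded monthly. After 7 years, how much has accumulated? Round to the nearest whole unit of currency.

R$621,238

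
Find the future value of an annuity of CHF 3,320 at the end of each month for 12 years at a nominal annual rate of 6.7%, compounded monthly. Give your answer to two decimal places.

CHF 731,075.80

Periodic rate i = 0.067/12 = 0.00558333; n = 12 × 12 = 144 periods.
Accumulation factor s(144|0.00558333) = 220.203554; FV = 3320 × 220.203554 = 731,075.8006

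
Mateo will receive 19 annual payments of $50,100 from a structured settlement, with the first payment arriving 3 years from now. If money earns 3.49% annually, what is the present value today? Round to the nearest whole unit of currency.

$641,874

Value one period before first payment (t=2): 50100 × [1 − (1+0.0349)^(−19)] / 0.0349 = 50100 × 13.721734 = 687,458.8657
PV₀ = 687,458.8657 / (1+0.0349)^2 = 687,458.8657 / 1.071018 = 641,874.2349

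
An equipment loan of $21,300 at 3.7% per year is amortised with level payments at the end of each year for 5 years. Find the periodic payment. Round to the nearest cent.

PMT = 21300 / ( [1 − (1+0.037)^(−5)] / 0.037 ) = 21300 / 4.489592 = 4,744.3067

$4,744.31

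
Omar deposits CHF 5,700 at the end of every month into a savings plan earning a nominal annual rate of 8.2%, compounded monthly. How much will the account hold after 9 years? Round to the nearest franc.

With 12 periods per year: i = 0.00683333, n = 108.
FV = 5700 × [(1+0.00683333)^108 − 1] / 0.00683333 = 5700 × 159.000582 = 906,303.3194

CHF 906,303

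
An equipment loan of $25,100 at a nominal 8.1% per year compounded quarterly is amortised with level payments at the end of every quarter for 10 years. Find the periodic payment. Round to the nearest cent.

i = 0.081/4 = 0.02025 per quarter; n = 10·4 = 40.
PMT = 25100 / ( [1 − (1+0.02025)^(−40)] / 0.02025 ) = 25100 / 27.235924 = 921.5770

$921.58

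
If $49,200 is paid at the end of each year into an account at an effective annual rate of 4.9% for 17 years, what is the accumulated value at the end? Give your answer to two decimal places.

$1,260,314.07

FV = 49200 × [(1+0.049)^17 − 1] / 0.049 = 49200 × 25.616140 = 1,260,314.0701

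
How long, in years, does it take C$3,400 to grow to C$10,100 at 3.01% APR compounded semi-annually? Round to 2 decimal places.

36.44 years

Periodic rate i = 0.0301/2 = 0.01505.
(1+i)^n = 10100/3400 = 2.97059, so n = ln 2.97059 / ln 1.01505 = 72.8859 half-years
= 72.8859/2 years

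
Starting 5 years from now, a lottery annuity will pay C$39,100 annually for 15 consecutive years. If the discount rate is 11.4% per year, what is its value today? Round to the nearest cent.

C$178,604.11

Value one period before first payment (t=4): 39100 × [1 − (1+0.114)^(−15)] / 0.114 = 39100 × 7.034860 = 275,063.0244
Discount back 4 years: 275,063.0244 × (1+0.114)^(−4) = 275,063.0244 × 0.649321 = 178,604.1108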